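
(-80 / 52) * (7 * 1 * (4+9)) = -140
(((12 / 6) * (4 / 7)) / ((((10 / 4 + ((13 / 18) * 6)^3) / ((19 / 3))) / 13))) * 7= 35568 / 4529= 7.85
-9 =-9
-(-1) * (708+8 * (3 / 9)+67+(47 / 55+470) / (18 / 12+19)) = 800.64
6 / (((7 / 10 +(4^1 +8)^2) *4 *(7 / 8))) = 120 / 10129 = 0.01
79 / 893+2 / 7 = 2339 / 6251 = 0.37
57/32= 1.78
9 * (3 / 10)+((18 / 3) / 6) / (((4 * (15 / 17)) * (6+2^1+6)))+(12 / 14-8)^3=-2977607 / 8232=-361.71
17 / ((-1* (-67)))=17 / 67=0.25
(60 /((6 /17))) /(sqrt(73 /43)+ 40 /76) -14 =78.93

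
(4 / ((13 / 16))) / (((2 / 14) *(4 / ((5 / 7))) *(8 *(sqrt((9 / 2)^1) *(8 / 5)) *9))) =25 *sqrt(2) / 1404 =0.03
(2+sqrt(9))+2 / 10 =26 / 5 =5.20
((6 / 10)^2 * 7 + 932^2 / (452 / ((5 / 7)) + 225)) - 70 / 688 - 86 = 929.04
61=61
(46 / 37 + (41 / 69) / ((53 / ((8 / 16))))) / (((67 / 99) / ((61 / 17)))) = 680315493 / 102744634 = 6.62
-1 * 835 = -835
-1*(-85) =85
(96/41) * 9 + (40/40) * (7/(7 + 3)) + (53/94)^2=40015331/1811380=22.09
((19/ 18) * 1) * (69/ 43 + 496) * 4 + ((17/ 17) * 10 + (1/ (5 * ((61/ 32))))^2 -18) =75349716038/ 36000675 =2093.01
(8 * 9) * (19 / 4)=342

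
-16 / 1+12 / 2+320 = 310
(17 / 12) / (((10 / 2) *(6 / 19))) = 0.90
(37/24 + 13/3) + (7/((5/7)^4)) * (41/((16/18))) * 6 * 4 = 148872167/5000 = 29774.43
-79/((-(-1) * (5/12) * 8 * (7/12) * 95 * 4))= -711/6650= -0.11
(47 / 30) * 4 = 94 / 15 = 6.27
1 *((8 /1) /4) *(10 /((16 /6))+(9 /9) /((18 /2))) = 139 /18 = 7.72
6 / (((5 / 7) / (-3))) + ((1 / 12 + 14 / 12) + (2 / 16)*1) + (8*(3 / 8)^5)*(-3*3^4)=-783181 / 20480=-38.24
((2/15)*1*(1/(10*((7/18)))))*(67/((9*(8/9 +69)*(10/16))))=3216/550375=0.01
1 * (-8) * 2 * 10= -160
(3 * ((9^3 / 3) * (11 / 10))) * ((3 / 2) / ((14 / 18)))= 216513 / 140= 1546.52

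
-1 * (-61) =61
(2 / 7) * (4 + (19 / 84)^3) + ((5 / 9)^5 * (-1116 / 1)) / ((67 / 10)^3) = 0.95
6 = 6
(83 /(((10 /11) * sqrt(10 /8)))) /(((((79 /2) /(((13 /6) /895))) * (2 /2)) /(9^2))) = 320463 * sqrt(5) /1767625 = 0.41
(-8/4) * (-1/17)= 2/17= 0.12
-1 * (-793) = 793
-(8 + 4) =-12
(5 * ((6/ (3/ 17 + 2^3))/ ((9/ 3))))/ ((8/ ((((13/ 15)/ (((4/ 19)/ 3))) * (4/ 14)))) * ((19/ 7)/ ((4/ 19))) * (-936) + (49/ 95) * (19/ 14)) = -1700/ 38029427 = -0.00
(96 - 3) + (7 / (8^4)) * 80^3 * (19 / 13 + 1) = 29209 / 13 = 2246.85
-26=-26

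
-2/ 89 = -0.02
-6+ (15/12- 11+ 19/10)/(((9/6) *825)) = -148657/24750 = -6.01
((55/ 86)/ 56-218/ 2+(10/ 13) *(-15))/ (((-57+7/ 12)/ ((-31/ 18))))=-3.68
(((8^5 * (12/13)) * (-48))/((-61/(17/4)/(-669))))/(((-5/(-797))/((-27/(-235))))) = -1154807382933504/931775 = -1239362918.02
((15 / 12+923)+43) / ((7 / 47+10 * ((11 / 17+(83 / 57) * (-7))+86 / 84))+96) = 88.51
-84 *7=-588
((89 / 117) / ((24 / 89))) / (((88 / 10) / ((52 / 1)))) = 39605 / 2376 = 16.67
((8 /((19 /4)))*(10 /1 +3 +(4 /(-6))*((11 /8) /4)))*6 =2452 /19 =129.05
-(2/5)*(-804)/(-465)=-536/775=-0.69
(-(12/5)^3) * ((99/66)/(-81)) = 32/125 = 0.26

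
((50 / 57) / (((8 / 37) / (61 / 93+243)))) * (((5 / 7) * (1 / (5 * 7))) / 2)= 5240125 / 519498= 10.09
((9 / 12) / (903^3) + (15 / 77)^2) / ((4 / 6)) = 4508047021 / 79194696504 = 0.06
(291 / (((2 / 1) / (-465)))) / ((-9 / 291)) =4375185 / 2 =2187592.50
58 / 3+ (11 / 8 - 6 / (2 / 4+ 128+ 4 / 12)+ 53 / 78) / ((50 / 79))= 90464473 / 4019600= 22.51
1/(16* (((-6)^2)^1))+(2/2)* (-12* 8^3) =-3538943/576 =-6144.00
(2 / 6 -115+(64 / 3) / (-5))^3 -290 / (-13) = -73811179202 / 43875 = -1682306.08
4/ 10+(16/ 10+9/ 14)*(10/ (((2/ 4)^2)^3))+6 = 50464/ 35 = 1441.83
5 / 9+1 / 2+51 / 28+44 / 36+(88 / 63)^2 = 96055 / 15876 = 6.05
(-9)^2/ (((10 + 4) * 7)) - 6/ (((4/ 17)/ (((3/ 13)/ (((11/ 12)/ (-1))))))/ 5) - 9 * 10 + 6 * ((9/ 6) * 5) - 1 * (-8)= -4.08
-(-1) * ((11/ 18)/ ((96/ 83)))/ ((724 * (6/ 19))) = 17347/ 7506432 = 0.00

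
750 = 750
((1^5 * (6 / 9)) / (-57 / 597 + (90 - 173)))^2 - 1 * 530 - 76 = -372834440495 / 615238416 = -606.00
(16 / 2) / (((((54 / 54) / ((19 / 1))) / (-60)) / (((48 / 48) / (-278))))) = 4560 / 139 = 32.81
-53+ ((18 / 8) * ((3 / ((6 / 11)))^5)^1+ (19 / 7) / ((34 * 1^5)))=171679541 / 15232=11270.98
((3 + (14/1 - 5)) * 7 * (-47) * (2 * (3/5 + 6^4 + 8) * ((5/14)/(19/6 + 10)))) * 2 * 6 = -264885984/79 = -3352987.14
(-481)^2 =231361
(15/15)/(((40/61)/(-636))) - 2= -9719/10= -971.90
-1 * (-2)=2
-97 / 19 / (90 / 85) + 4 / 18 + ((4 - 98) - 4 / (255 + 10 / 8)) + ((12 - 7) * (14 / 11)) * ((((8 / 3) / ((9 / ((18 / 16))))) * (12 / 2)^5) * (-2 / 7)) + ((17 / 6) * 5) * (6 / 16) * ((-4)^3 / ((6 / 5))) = -19645323967 / 3856050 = -5094.68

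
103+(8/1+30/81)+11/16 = 48409/432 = 112.06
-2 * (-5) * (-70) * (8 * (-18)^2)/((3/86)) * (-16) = 832204800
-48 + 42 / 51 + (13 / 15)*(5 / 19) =-45493 / 969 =-46.95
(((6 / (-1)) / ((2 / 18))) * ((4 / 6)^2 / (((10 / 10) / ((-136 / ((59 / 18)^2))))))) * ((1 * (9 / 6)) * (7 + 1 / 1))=12690432 / 3481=3645.63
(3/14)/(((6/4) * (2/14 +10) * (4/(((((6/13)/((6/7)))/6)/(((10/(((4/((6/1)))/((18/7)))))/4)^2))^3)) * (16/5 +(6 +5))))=80707214/362028803657567596875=0.00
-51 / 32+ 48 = 1485 / 32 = 46.41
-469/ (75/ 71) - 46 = -36749/ 75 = -489.99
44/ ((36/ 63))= 77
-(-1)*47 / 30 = 47 / 30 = 1.57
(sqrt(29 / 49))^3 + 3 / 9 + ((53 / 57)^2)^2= 29 * sqrt(29) / 343 + 11409148 / 10556001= 1.54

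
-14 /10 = -7 /5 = -1.40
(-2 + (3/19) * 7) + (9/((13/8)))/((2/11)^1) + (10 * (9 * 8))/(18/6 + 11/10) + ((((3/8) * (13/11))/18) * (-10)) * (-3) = 183506679/891176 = 205.92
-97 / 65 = -1.49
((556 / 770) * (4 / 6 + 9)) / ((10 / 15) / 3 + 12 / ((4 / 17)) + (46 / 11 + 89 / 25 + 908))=60465 / 8376326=0.01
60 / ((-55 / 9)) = -108 / 11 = -9.82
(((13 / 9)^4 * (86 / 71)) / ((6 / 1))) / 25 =1228123 / 34937325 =0.04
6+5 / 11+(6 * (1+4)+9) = 500 / 11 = 45.45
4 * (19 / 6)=12.67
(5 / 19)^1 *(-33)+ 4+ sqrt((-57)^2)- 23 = 557 / 19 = 29.32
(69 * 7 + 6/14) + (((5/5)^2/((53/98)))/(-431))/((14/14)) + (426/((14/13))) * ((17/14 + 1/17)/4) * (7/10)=571.56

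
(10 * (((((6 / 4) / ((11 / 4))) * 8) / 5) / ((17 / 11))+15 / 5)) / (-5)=-7.13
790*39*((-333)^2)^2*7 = 2651958187130070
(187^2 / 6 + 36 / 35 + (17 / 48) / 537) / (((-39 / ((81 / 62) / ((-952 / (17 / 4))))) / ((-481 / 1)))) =-583734278181 / 1392133120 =-419.31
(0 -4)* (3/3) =-4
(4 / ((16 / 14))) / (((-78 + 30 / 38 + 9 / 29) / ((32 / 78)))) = -0.02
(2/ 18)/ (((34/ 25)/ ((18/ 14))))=25/ 238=0.11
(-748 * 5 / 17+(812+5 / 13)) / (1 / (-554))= -328181.08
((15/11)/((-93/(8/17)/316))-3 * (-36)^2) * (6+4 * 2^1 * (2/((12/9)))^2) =-541233024/5797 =-93364.33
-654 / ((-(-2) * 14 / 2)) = -327 / 7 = -46.71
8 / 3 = 2.67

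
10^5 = 100000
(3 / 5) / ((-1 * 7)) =-0.09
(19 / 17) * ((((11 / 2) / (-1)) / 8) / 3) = -209 / 816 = -0.26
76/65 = 1.17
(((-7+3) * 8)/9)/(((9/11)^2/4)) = -15488/729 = -21.25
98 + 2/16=785/8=98.12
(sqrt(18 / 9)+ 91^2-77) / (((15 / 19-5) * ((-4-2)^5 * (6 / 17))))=323 * sqrt(2) / 3732480+ 662473 / 933120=0.71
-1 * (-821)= 821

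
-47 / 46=-1.02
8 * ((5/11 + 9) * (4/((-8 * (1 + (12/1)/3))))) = -416/55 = -7.56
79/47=1.68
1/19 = 0.05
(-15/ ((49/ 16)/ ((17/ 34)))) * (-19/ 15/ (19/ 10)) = 80/ 49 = 1.63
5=5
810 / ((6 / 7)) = 945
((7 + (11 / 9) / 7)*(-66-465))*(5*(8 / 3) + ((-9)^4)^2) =-3443910933604 / 21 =-163995758743.05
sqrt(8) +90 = 2 * sqrt(2) +90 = 92.83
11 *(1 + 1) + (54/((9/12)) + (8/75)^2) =528814/5625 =94.01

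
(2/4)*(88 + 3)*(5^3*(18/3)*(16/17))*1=546000/17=32117.65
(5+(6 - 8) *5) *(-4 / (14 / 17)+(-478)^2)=-7996770 / 7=-1142395.71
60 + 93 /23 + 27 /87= 42924 /667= 64.35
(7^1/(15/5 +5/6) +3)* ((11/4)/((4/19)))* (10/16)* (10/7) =579975/10304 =56.29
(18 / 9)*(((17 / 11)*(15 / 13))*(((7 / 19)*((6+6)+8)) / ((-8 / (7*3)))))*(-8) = 1499400 / 2717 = 551.86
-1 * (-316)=316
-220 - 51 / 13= -2911 / 13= -223.92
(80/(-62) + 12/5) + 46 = 7302/155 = 47.11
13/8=1.62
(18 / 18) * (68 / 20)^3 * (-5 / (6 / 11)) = -54043 / 150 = -360.29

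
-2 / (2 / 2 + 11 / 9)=-9 / 10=-0.90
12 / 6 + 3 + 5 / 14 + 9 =201 / 14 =14.36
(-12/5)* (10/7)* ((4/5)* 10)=-192/7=-27.43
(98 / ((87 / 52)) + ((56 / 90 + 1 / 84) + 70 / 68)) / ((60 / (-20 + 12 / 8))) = -18.57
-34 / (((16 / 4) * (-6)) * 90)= 17 / 1080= 0.02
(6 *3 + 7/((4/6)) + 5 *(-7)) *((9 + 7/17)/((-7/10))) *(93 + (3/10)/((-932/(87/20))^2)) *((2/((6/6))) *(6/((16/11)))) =138621976653303/2067325120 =67053.79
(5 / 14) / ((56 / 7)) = 5 / 112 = 0.04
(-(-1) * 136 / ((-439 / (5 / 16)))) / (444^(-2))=-8378280 / 439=-19084.92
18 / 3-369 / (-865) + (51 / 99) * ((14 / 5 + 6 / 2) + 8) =128792 / 9515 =13.54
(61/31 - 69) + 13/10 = -20377/310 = -65.73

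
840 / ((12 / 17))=1190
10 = 10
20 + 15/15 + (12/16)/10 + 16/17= 14971/680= 22.02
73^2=5329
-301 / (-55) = 301 / 55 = 5.47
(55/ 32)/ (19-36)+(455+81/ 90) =1239773/ 2720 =455.80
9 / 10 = 0.90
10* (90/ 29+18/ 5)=1944/ 29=67.03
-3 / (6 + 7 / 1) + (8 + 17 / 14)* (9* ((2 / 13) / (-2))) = -1203 / 182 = -6.61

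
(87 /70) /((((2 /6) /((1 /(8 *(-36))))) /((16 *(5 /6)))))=-0.17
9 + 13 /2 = 31 /2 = 15.50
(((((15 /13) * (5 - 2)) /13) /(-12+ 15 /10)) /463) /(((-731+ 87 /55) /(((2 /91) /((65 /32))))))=10560 /12997497981013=0.00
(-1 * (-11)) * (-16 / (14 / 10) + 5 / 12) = -10175 / 84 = -121.13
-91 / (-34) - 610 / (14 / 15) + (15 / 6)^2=-644.64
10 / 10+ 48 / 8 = 7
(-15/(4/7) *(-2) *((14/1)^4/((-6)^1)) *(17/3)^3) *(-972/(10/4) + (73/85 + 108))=462310485140/27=17122610560.74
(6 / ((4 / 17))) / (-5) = -51 / 10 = -5.10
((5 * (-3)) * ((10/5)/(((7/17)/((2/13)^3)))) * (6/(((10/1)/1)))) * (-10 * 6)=9.55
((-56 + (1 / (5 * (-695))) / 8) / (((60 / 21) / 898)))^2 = 23941698964450444849 / 77284000000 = 309788558.62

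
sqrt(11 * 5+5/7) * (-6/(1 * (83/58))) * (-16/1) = 5568 * sqrt(2730)/581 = 500.73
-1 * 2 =-2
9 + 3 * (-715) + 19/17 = -36293/17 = -2134.88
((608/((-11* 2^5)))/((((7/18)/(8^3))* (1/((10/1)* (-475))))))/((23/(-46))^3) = -86414961.04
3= 3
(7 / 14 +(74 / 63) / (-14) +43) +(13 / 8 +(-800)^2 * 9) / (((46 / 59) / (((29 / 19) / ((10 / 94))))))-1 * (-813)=1634190038465981 / 15417360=105996749.02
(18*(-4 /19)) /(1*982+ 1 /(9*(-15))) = -9720 /2518811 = -0.00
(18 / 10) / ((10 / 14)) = 63 / 25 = 2.52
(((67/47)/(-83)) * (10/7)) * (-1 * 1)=670/27307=0.02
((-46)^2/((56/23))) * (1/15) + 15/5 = 12797/210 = 60.94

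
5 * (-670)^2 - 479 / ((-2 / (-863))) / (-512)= 2298781377 / 1024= 2244903.69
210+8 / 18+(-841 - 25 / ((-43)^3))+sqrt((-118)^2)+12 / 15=-1830965578 / 3577815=-511.76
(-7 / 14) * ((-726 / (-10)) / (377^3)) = -0.00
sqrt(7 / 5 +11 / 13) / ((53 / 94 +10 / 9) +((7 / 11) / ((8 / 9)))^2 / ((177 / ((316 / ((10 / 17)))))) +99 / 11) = 0.12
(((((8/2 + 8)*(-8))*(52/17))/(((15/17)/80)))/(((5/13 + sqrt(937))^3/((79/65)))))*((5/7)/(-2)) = -824570042920/54262682114697 + 714928213064*sqrt(937)/54262682114697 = 0.39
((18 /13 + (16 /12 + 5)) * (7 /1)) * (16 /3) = 33712 /117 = 288.14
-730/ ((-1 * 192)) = 365/ 96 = 3.80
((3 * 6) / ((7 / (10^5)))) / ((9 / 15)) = 3000000 / 7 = 428571.43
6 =6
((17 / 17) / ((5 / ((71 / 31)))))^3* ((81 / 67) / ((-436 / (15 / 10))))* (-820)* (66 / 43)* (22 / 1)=2588819654718 / 233880948475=11.07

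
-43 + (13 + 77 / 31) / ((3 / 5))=-533 / 31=-17.19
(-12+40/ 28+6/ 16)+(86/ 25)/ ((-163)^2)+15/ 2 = -100293159/ 37196600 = -2.70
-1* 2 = -2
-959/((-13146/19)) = 2603/1878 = 1.39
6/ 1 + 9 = 15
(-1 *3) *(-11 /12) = 2.75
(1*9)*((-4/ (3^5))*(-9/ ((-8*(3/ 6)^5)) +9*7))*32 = -1408/ 3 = -469.33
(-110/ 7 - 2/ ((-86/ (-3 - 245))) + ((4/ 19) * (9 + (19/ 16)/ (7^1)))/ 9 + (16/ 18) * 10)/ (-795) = 94389/ 6062140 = 0.02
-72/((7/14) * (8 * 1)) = -18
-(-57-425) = 482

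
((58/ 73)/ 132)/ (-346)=-29/ 1667028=-0.00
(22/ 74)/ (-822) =-0.00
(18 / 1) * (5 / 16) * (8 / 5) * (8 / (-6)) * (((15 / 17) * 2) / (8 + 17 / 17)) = -40 / 17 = -2.35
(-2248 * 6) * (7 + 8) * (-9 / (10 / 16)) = 2913408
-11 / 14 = -0.79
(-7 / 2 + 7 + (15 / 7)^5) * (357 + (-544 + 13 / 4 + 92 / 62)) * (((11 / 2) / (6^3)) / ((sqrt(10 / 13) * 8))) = -406826791789 * sqrt(130) / 144050780160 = -32.20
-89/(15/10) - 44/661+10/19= -2218180/37677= -58.87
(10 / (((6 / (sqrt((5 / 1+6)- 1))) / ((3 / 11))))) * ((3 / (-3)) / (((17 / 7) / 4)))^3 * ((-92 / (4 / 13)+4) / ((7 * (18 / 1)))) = 2312800 * sqrt(10) / 486387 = 15.04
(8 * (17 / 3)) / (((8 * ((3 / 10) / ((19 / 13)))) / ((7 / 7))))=3230 / 117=27.61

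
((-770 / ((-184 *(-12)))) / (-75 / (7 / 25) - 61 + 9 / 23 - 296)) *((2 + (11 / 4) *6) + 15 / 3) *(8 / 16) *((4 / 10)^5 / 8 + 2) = 79216291 / 6032340000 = 0.01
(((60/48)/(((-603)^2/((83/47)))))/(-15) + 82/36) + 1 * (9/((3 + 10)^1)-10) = -7.03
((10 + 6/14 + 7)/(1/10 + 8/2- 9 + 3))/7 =-1220/931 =-1.31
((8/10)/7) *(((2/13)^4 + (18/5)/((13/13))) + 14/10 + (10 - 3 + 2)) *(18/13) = 5758128/2599051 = 2.22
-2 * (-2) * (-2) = -8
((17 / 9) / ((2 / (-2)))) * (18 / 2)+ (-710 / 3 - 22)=-827 / 3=-275.67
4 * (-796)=-3184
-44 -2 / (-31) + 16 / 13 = -17210 / 403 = -42.70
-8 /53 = -0.15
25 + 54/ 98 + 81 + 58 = 8063/ 49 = 164.55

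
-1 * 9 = -9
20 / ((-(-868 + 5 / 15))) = 60 / 2603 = 0.02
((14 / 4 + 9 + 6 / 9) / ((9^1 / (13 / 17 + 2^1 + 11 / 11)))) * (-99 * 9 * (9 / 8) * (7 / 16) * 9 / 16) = -1478169 / 1088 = -1358.61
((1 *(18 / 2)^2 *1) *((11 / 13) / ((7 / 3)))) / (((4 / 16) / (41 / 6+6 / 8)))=891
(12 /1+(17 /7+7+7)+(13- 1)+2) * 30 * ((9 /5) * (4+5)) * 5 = 721710 /7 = 103101.43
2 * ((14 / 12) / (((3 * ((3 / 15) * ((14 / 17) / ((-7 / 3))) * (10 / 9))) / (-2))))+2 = 131 / 6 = 21.83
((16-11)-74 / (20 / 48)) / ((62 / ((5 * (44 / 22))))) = -863 / 31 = -27.84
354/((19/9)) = 3186/19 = 167.68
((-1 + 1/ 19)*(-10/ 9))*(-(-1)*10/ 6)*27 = 900/ 19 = 47.37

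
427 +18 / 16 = 3425 / 8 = 428.12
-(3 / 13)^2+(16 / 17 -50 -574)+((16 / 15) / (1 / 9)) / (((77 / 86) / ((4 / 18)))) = -2059775659 / 3318315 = -620.73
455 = 455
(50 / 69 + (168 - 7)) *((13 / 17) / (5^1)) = 145067 / 5865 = 24.73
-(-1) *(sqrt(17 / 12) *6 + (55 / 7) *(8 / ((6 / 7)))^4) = sqrt(51) + 4829440 / 81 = 59629.86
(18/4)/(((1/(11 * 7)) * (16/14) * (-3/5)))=-8085/16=-505.31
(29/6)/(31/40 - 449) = -580/53787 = -0.01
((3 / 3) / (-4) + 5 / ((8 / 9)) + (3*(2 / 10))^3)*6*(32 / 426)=22364 / 8875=2.52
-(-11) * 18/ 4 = 99/ 2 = 49.50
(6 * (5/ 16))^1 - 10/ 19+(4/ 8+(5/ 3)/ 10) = 919/ 456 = 2.02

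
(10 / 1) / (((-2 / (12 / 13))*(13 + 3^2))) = -30 / 143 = -0.21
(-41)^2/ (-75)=-1681/ 75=-22.41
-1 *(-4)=4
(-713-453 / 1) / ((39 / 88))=-102608 / 39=-2630.97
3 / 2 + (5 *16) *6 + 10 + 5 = 993 / 2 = 496.50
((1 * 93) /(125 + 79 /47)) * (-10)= -7.34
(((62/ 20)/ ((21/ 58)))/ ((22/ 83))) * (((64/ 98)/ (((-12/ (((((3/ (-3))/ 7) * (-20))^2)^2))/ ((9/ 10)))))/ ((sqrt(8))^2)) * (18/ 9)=-238774400/ 9058973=-26.36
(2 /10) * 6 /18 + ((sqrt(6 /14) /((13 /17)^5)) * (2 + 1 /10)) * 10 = 1 /15 + 4259571 * sqrt(21) /371293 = 52.64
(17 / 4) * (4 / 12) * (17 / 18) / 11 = 289 / 2376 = 0.12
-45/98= -0.46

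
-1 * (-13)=13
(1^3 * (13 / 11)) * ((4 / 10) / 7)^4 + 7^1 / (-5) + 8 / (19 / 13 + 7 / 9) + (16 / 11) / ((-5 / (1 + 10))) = -1.03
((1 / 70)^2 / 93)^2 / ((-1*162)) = -1 / 33641323380000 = -0.00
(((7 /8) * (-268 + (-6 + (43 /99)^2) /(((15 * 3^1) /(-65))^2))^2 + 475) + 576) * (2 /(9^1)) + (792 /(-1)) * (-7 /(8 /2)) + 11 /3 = 383017352096661163 /22688893517796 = 16881.27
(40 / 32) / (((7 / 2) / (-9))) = -45 / 14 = -3.21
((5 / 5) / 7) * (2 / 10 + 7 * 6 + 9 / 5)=44 / 7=6.29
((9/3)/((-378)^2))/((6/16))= 0.00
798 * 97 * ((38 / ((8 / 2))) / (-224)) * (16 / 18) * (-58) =1015493 / 6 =169248.83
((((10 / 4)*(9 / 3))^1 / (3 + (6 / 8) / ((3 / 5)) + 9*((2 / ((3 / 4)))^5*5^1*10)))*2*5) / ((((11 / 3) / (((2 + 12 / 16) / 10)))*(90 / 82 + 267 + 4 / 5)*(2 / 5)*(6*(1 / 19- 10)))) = -292125 / 20232013105696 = -0.00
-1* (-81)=81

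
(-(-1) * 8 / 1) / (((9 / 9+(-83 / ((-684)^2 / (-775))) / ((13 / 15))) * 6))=2703168 / 2349001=1.15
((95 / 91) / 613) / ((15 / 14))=0.00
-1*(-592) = 592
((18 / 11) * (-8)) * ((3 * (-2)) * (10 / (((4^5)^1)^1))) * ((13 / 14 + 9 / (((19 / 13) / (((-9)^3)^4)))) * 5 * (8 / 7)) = 312268217010384375 / 40964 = 7622991334107.62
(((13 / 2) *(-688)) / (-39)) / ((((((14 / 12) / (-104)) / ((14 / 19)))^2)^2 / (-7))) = -1947123817906176 / 130321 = -14940982787.93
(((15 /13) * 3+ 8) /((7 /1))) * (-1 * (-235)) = 384.78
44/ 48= 11/ 12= 0.92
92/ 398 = 46/ 199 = 0.23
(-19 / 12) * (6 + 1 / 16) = -1843 / 192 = -9.60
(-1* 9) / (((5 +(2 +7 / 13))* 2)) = -117 / 196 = -0.60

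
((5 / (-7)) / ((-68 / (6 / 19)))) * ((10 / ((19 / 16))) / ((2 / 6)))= 3600 / 42959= 0.08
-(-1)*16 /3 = 16 /3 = 5.33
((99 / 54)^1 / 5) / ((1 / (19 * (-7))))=-1463 / 30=-48.77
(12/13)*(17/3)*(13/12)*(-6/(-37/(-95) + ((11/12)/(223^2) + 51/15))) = -385499208/42966065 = -8.97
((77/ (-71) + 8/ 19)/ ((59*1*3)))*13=-11635/ 238773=-0.05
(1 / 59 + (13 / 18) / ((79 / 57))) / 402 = 15047 / 11242332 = 0.00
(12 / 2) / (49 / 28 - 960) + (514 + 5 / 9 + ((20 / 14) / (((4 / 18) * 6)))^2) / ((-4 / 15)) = -1933.89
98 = 98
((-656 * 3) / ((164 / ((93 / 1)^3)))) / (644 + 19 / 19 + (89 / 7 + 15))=-67565988 / 4709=-14348.27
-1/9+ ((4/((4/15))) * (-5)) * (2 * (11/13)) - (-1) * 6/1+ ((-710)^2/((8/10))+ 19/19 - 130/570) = 1400500532/2223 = 630004.74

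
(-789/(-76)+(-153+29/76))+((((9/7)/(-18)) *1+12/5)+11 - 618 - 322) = -710824/665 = -1068.91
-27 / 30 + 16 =151 / 10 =15.10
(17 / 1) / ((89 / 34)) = 578 / 89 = 6.49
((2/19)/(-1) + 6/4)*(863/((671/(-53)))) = -2424167/25498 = -95.07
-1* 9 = -9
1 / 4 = 0.25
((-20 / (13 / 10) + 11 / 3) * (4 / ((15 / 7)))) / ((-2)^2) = -3199 / 585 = -5.47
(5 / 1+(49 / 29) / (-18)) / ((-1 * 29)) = -2561 / 15138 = -0.17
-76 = -76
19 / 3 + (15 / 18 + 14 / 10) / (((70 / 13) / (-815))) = -331.70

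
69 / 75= 23 / 25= 0.92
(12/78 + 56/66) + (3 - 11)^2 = 27886/429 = 65.00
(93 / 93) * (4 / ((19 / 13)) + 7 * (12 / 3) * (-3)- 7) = -1677 / 19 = -88.26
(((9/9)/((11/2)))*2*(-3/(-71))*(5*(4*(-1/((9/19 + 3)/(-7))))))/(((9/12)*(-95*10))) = -112/128865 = -0.00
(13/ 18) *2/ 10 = 13/ 90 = 0.14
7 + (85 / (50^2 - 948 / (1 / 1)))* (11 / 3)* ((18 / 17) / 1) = 5597 / 776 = 7.21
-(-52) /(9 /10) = 520 /9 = 57.78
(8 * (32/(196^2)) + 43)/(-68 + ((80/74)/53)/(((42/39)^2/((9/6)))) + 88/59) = -11946963041/18468279879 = -0.65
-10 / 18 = -5 / 9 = -0.56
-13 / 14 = -0.93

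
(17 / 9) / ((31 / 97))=1649 / 279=5.91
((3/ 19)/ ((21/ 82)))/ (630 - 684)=-41/ 3591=-0.01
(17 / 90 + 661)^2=3541083049 / 8100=437170.75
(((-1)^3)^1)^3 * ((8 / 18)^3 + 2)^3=-3525688648 / 387420489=-9.10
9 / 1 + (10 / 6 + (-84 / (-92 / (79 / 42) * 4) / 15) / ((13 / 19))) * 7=752027 / 35880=20.96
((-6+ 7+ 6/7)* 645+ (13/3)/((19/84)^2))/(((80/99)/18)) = 2887746147/101080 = 28568.92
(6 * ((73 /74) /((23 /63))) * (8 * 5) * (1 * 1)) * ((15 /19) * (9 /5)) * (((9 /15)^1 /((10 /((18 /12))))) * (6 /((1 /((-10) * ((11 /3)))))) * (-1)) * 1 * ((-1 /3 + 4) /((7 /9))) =1390879512 /16169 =86021.37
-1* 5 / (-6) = 5 / 6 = 0.83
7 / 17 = 0.41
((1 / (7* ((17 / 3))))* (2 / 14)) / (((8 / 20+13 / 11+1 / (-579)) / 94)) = 4490145 / 20957447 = 0.21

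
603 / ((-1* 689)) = -603 / 689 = -0.88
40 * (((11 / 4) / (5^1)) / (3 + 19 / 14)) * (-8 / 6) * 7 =-8624 / 183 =-47.13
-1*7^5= -16807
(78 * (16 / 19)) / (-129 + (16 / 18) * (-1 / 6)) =-33696 / 66253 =-0.51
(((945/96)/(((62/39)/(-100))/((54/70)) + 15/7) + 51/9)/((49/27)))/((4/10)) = 3481974315/245283808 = 14.20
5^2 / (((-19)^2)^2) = 25 / 130321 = 0.00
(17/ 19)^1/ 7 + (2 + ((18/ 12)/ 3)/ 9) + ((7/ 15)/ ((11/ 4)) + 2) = 573169/ 131670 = 4.35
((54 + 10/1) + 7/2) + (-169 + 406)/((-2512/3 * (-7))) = 1187631/17584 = 67.54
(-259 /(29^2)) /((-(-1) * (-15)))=259 /12615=0.02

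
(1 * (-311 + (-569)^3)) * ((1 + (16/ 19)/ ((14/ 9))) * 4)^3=-101573189397760000/ 2352637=-43174186837.05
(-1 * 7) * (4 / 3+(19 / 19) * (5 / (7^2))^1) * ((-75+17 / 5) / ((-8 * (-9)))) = 37769 / 3780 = 9.99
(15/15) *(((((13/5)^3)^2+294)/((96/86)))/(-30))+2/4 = -393834037/22500000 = -17.50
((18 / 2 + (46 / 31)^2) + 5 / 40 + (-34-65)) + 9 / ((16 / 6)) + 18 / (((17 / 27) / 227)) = 6405.23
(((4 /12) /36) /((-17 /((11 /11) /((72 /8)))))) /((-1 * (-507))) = -1 /8377668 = -0.00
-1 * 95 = -95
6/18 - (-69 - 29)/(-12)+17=55/6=9.17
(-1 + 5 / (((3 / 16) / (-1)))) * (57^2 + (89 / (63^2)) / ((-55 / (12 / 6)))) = -58866942991 / 654885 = -89888.98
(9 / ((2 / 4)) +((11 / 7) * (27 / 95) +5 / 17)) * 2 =37.48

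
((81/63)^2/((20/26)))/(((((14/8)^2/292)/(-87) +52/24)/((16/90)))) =21136128/119862575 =0.18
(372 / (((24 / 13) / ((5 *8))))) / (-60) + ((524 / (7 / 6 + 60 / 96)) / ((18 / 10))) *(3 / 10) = -11041 / 129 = -85.59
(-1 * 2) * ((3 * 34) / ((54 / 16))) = -544 / 9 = -60.44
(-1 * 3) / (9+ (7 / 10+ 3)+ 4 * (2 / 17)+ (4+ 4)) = -510 / 3599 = -0.14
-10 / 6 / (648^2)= -5 / 1259712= -0.00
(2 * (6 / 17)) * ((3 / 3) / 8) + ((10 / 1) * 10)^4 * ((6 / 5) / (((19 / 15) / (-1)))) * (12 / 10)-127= -73440081985 / 646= -113684337.44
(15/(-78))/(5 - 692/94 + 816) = -235/994266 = -0.00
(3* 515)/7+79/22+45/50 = 86704/385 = 225.21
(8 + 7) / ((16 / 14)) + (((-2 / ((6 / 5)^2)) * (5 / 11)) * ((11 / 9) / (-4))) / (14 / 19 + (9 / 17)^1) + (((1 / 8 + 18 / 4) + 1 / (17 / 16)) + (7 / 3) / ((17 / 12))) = 92321189 / 4505544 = 20.49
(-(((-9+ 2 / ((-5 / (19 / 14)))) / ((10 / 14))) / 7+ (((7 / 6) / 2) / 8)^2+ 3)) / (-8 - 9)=1768831 / 27417600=0.06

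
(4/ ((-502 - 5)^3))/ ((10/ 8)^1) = -16/ 651619215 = -0.00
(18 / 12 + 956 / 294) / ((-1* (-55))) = 127 / 1470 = 0.09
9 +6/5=51/5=10.20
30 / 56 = 15 / 28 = 0.54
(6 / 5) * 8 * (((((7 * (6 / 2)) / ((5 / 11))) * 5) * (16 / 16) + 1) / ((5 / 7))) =77952 / 25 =3118.08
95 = 95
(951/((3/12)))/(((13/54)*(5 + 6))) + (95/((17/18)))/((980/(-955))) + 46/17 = 18795005/14014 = 1341.16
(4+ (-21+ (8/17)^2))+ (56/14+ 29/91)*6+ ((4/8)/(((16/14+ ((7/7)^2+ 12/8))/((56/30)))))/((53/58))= 9.41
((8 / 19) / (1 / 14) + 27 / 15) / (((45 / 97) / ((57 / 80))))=70907 / 6000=11.82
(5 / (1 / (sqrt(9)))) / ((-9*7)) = -5 / 21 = -0.24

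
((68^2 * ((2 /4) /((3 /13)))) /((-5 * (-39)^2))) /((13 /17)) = -1.72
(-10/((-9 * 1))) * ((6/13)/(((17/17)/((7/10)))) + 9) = 404/39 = 10.36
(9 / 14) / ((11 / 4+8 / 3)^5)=1119744 / 8122034375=0.00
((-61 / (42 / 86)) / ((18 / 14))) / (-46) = 2623 / 1242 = 2.11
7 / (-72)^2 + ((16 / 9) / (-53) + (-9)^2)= 22246067 / 274752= 80.97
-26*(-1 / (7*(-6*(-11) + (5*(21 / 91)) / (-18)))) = 2028 / 36001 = 0.06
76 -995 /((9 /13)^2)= -1999.99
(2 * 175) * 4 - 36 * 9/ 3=1292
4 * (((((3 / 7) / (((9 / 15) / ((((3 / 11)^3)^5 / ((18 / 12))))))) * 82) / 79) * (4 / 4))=15688138320 / 2310018237686855003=0.00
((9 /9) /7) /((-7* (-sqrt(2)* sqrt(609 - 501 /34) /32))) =0.02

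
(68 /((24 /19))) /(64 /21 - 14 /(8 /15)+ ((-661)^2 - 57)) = 4522 /36694627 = 0.00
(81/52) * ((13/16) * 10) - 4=277/32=8.66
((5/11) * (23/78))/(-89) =-115/76362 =-0.00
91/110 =0.83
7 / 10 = 0.70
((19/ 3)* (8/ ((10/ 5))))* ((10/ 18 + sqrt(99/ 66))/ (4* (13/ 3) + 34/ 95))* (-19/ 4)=-34295* sqrt(6)/ 10084 - 171475/ 45378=-12.11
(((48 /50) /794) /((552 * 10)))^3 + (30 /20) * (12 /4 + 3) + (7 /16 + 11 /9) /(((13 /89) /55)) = 7058385872031480648437617 /11133991953205875000000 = 633.95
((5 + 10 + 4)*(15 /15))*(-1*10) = -190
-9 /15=-3 /5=-0.60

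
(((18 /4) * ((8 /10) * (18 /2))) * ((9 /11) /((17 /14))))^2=416649744 /874225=476.59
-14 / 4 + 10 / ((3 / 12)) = 73 / 2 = 36.50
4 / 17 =0.24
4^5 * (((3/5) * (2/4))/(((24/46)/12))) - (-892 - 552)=42548/5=8509.60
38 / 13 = 2.92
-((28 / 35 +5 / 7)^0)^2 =-1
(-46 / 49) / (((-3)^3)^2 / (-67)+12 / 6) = 3082 / 29155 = 0.11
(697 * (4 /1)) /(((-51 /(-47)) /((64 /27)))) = 493312 /81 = 6090.27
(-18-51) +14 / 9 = -607 / 9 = -67.44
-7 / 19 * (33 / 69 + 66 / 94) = -8932 / 20539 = -0.43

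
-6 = -6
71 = 71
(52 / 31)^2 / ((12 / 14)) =9464 / 2883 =3.28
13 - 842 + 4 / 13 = -10773 / 13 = -828.69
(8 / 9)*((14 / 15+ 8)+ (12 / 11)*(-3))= 7472 / 1485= 5.03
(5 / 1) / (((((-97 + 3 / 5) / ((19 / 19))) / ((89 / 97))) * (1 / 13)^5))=-826126925 / 46754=-17669.65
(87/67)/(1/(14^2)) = 17052/67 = 254.51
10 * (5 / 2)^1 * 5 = 125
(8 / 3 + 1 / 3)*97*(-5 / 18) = -485 / 6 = -80.83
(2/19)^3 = 8/6859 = 0.00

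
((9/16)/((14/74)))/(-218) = -333/24416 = -0.01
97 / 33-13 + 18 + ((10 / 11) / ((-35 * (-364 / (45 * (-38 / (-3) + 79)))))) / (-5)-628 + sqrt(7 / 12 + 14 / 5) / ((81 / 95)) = -26071063 / 42042 + 19 * sqrt(3045) / 486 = -617.96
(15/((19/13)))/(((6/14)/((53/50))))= 4823/190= 25.38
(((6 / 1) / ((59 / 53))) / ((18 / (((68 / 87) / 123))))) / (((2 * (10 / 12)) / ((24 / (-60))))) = -7208 / 15783975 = -0.00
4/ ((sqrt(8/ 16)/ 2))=8 *sqrt(2)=11.31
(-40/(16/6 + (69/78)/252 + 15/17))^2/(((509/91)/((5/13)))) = 27790325821440/3187857492389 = 8.72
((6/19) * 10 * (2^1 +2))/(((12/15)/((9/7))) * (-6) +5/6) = -2400/551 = -4.36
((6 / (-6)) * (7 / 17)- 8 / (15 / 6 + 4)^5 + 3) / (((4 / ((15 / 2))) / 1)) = 4.85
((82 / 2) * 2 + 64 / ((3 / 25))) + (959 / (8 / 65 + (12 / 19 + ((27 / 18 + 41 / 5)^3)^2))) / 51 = 2152222322924074622 / 3497652617496871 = 615.33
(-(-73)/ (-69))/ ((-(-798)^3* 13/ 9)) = -73/ 50647569336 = -0.00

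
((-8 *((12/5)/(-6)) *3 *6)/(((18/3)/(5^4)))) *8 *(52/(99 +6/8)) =3328000/133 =25022.56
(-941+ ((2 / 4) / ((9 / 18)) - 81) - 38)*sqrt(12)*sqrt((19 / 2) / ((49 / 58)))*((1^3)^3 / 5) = -2118*sqrt(1653) / 35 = -2460.34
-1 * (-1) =1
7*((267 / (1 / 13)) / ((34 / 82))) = 996177 / 17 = 58598.65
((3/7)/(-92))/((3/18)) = -9/322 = -0.03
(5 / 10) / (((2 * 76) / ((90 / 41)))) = 45 / 6232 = 0.01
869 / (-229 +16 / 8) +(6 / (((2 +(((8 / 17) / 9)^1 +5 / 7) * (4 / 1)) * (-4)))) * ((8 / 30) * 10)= -2843831 / 615851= -4.62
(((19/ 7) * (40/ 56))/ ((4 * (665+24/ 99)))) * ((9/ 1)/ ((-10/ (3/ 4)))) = -0.00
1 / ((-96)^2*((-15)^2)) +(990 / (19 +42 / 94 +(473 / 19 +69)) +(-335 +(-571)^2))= 3797785860946423 / 11659852800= 325714.73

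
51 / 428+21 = 9039 / 428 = 21.12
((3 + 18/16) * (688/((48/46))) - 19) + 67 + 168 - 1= 11739/4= 2934.75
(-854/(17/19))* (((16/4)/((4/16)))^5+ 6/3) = -17014226628/17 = -1000836860.47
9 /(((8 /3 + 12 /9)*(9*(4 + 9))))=1 /52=0.02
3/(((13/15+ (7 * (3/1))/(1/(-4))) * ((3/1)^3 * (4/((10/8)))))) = -0.00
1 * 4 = 4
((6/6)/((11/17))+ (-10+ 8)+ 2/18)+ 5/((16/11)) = 4901/1584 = 3.09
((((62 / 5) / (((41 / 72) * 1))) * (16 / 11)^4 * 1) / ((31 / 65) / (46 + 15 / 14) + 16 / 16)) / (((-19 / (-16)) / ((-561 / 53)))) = -681713332125696 / 792587075731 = -860.11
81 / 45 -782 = -3901 / 5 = -780.20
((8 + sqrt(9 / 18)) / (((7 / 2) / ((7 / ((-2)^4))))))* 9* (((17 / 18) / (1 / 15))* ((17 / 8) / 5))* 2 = 867* sqrt(2) / 128 + 867 / 8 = 117.95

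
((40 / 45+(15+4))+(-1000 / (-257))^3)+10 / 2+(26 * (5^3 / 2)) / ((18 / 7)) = 72896871013 / 101847558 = 715.74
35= 35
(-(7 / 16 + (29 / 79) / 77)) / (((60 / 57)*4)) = -163571 / 1557248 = -0.11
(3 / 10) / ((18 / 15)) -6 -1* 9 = -59 / 4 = -14.75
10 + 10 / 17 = 180 / 17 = 10.59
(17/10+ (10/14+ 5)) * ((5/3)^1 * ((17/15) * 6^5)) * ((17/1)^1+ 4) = 11434608/5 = 2286921.60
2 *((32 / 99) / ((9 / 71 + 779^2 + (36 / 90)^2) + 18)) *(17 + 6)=1306400 / 53320174083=0.00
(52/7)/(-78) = -2/21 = -0.10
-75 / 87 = -25 / 29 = -0.86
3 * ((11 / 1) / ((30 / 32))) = 176 / 5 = 35.20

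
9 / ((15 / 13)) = 39 / 5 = 7.80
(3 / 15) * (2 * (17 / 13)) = 34 / 65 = 0.52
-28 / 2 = -14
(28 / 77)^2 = 16 / 121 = 0.13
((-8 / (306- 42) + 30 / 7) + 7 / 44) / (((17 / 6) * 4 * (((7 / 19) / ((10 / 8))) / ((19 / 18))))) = 7362595 / 5277888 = 1.39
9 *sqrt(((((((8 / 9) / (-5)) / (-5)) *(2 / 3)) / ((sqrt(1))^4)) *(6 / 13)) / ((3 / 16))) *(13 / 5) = 16 *sqrt(78) / 25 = 5.65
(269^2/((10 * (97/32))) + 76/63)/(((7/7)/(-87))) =-2116325692/10185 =-207788.48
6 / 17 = 0.35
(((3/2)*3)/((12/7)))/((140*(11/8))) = 3/220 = 0.01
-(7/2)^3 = -343/8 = -42.88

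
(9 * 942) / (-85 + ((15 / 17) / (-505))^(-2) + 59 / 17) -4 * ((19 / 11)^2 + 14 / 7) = -120696400854 / 6062709719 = -19.91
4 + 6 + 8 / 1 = 18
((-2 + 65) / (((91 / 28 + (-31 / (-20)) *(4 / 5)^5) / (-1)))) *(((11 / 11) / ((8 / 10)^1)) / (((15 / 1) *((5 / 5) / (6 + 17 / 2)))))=-9515625 / 469738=-20.26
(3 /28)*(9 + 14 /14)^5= 75000 /7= 10714.29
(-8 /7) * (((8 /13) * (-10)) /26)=0.27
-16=-16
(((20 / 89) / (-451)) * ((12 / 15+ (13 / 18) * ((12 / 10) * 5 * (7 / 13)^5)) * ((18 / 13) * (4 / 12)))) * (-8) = 2483008 / 1354848157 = 0.00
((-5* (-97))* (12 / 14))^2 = 8468100 / 49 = 172818.37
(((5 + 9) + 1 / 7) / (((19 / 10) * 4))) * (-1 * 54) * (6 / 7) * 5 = -430.67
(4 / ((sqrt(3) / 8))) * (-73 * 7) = -16352 * sqrt(3) / 3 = -9440.83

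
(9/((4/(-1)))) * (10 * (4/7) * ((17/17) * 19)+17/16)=-110511/448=-246.68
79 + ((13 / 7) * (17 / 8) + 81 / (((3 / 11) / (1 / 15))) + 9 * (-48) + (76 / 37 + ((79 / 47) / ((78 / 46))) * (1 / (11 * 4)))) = -68343569251 / 208888680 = -327.18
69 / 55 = 1.25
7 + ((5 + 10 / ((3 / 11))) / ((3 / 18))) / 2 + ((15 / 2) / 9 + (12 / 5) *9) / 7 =28393 / 210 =135.20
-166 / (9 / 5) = -830 / 9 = -92.22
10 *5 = 50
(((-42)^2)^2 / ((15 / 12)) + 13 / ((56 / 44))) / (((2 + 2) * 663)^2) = 174255691 / 492317280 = 0.35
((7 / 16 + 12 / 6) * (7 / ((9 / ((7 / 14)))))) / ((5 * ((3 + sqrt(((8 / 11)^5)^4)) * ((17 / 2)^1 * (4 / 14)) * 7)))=2360305638691 / 643709887516320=0.00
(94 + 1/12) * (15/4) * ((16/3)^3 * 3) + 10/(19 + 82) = 145957210/909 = 160568.99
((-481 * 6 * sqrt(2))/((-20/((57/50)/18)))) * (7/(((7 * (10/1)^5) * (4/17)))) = 155363 * sqrt(2)/400000000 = 0.00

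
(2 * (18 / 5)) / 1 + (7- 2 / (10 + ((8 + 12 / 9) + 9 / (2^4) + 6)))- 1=81558 / 6215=13.12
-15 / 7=-2.14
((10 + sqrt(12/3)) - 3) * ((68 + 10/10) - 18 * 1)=459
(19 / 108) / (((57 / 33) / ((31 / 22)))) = 31 / 216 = 0.14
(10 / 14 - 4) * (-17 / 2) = 391 / 14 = 27.93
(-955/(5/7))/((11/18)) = -24066/11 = -2187.82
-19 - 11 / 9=-182 / 9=-20.22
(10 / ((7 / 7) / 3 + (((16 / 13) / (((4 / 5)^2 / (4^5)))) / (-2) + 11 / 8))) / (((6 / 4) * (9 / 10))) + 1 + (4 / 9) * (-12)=-11980813 / 2760003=-4.34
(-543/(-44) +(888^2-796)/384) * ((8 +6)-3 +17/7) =27713.46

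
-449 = -449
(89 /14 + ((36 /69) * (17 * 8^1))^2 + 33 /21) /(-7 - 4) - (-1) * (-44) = -40931159 /81466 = -502.43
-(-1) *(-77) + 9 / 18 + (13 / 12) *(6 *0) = -153 / 2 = -76.50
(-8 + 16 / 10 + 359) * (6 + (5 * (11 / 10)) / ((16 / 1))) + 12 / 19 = 6801811 / 3040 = 2237.44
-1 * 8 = -8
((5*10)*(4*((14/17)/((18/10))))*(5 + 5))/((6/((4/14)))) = 43.57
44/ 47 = 0.94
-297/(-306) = 33/34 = 0.97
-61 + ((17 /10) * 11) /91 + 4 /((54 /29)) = -1440941 /24570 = -58.65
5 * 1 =5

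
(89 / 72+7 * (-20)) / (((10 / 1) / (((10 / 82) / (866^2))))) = -9991 / 4427740224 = -0.00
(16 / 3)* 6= 32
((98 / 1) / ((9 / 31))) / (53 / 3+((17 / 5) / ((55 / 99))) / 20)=1519000 / 80877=18.78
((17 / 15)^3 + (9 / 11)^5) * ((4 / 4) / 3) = 990533938 / 1630641375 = 0.61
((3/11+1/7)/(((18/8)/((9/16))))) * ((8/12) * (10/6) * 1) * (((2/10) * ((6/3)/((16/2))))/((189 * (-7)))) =-4/916839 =-0.00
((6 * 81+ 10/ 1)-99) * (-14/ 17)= -5558/ 17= -326.94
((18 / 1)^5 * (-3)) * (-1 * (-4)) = -22674816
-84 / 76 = -1.11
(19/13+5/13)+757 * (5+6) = 108275/13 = 8328.85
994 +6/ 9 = 2984/ 3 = 994.67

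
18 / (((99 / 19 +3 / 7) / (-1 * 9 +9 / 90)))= -35511 / 1250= -28.41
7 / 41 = 0.17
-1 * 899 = -899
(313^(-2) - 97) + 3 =-9209085 / 97969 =-94.00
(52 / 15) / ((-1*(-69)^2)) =-52 / 71415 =-0.00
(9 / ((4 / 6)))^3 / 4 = 19683 / 32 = 615.09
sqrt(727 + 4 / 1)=sqrt(731)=27.04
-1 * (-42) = 42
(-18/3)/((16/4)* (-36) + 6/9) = 9/215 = 0.04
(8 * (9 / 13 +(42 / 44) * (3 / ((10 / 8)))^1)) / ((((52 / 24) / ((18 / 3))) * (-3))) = -204768 / 9295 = -22.03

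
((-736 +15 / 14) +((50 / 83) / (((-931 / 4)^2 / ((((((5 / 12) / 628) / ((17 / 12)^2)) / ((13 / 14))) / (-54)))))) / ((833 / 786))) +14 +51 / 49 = -21811287387896577659 / 30298178060832318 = -719.89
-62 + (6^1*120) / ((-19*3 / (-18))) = 3142 / 19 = 165.37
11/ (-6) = -11/ 6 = -1.83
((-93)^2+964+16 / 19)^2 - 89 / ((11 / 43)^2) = 4037198953328 / 43681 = 92424600.02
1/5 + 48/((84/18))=367/35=10.49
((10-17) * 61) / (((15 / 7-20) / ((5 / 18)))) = 2989 / 450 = 6.64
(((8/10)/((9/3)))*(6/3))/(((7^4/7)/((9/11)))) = 24/18865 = 0.00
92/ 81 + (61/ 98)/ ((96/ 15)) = 313217/ 254016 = 1.23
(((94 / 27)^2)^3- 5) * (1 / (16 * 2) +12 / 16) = 17198316965275 / 12397455648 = 1387.25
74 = 74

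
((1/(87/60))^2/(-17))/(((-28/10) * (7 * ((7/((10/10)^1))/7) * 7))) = 1000/4903871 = 0.00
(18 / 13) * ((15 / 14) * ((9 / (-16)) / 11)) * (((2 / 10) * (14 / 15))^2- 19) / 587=2880333 / 1175174000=0.00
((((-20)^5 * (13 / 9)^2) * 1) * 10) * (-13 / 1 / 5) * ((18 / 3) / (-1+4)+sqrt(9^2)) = 154668800000 / 81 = 1909491358.02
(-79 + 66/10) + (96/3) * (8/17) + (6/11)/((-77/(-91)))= -583124/10285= -56.70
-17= -17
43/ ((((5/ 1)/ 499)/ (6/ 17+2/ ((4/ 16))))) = 3046894/ 85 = 35845.81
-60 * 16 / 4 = -240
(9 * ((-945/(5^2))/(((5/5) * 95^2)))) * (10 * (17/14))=-4131/9025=-0.46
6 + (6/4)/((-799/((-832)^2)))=-1033542/799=-1293.54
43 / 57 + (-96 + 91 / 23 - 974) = -1396594 / 1311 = -1065.29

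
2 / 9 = 0.22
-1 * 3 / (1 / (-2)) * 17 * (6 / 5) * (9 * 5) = 5508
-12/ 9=-4/ 3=-1.33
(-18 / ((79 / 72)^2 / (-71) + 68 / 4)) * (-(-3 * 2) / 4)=-9937728 / 6250847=-1.59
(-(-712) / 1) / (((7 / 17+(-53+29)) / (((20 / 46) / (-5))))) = 24208 / 9223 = 2.62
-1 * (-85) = 85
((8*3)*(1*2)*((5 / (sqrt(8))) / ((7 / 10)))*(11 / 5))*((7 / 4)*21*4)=27720*sqrt(2)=39202.00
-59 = -59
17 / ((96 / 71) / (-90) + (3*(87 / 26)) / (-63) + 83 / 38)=31303545 / 3700901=8.46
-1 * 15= -15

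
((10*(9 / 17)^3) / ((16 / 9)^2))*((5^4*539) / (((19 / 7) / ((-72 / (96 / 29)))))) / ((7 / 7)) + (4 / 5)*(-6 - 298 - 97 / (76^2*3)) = -17266202079860851 / 13621194240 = -1267598.26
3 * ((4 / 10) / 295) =6 / 1475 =0.00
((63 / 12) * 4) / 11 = 21 / 11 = 1.91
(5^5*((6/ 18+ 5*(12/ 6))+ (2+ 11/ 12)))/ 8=165625/ 32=5175.78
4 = 4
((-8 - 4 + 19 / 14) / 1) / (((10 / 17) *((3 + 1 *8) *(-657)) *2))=2533 / 2023560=0.00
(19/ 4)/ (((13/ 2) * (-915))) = -19/ 23790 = -0.00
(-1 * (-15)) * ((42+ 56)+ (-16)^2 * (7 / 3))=10430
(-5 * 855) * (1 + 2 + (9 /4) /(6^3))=-411825 /32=-12869.53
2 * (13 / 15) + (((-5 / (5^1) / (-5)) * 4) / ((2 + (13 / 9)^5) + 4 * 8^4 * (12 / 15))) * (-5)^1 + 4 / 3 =178107267374 / 58084233285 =3.07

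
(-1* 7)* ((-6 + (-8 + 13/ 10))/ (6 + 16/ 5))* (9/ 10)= 8001/ 920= 8.70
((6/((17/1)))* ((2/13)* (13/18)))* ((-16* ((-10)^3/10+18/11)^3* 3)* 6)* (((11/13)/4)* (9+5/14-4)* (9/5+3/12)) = 4674209227920/187187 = 24970800.47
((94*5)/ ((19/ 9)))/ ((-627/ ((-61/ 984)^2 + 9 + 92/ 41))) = -2559313795/ 640824096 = -3.99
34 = 34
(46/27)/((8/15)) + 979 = 35359/36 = 982.19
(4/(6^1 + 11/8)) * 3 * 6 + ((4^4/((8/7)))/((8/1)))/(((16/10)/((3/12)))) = 14.14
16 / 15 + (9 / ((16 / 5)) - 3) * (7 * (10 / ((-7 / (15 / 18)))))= 2.63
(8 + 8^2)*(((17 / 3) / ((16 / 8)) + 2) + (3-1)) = 492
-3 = -3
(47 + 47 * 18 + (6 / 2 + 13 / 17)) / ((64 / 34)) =15245 / 32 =476.41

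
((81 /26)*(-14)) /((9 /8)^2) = -448 /13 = -34.46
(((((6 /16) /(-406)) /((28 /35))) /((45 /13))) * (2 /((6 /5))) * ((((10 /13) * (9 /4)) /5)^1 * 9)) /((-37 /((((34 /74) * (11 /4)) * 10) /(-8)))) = -42075 /569153536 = -0.00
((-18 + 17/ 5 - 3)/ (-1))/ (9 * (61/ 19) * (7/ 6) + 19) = 3344/ 10015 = 0.33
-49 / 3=-16.33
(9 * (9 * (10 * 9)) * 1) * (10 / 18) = 4050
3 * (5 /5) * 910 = 2730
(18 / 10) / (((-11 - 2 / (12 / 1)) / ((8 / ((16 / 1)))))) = -27 / 335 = -0.08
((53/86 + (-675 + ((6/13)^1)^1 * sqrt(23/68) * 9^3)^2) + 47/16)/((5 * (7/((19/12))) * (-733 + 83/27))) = -14.24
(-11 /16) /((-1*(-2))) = -11 /32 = -0.34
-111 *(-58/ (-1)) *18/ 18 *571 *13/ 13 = -3676098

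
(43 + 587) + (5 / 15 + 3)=633.33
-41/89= -0.46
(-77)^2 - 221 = 5708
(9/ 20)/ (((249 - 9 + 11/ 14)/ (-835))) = -10521/ 6742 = -1.56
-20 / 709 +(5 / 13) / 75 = -0.02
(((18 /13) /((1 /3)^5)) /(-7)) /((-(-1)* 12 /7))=-28.04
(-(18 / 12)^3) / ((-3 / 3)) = 27 / 8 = 3.38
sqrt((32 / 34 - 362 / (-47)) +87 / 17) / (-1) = -sqrt(8785005) / 799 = -3.71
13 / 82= 0.16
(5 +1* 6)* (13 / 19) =143 / 19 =7.53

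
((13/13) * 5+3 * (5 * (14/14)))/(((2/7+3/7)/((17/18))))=238/9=26.44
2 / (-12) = -0.17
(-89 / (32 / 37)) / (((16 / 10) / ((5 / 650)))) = -3293 / 6656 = -0.49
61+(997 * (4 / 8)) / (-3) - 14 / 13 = -8287 / 78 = -106.24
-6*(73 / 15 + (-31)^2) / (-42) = 14488 / 105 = 137.98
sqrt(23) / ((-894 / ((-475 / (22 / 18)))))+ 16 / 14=8 / 7+ 1425 * sqrt(23) / 3278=3.23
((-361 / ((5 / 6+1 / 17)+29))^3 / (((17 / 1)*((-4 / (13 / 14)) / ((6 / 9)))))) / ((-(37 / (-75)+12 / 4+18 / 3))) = -119307178068975 / 63293774607217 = -1.88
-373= -373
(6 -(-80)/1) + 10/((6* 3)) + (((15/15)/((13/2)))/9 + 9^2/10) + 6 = 117787/1170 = 100.67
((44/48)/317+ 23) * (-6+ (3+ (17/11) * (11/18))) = -3237611/68472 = -47.28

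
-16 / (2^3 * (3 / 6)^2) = -8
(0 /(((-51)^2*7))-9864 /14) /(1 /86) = -424152 /7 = -60593.14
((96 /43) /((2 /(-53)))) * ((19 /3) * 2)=-32224 /43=-749.40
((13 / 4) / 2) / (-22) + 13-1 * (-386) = 70211 / 176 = 398.93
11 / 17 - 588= -9985 / 17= -587.35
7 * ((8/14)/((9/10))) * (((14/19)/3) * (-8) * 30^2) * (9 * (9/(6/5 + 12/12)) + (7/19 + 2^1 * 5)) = -4418176000/11913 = -370870.14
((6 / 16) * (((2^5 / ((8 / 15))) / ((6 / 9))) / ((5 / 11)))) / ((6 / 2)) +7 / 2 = 113 / 4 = 28.25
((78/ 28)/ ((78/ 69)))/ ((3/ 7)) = 23/ 4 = 5.75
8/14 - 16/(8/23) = -318/7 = -45.43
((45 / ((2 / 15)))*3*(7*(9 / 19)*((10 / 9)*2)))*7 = 992250 / 19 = 52223.68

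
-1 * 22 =-22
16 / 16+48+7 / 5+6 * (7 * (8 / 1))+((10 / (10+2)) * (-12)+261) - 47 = 2952 / 5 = 590.40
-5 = -5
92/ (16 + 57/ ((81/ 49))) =2484/ 1363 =1.82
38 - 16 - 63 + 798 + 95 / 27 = 20534 / 27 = 760.52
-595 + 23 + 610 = 38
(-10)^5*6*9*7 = -37800000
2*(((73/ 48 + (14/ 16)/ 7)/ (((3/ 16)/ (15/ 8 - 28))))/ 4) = -16511/ 144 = -114.66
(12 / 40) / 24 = 1 / 80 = 0.01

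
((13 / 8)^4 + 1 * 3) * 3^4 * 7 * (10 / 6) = 38602305 / 4096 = 9424.39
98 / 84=7 / 6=1.17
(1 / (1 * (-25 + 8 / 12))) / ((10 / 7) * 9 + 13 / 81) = -1701 / 538813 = -0.00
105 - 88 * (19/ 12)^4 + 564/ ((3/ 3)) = 115.94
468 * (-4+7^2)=21060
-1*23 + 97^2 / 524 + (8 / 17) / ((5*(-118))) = -13256741 / 2627860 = -5.04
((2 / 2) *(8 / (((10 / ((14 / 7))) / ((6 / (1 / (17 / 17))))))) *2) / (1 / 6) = 576 / 5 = 115.20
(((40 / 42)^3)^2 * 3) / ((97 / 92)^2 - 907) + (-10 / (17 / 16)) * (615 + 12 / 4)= -21674719482916562240 / 3726436839193341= -5816.47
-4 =-4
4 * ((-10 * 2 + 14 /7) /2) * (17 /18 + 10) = -394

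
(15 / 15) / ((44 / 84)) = 1.91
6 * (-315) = -1890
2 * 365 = 730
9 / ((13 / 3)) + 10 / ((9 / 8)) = 1283 / 117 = 10.97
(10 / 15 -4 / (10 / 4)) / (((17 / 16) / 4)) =-896 / 255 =-3.51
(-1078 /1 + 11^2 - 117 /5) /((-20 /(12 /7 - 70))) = -585789 /175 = -3347.37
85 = 85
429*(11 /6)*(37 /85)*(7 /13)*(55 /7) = 49247 /34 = 1448.44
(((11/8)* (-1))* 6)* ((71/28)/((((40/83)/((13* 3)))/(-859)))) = 6514905969/4480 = 1454220.08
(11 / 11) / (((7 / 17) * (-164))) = -17 / 1148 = -0.01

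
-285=-285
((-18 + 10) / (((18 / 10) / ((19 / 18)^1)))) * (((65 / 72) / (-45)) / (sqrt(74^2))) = 1235 / 971028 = 0.00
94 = 94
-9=-9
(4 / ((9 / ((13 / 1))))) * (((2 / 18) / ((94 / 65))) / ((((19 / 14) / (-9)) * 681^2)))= -23660 / 3727247157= -0.00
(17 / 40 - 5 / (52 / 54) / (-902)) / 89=101021 / 20872280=0.00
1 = 1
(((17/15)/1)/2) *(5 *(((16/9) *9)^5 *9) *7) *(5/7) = 133693440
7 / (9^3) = 7 / 729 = 0.01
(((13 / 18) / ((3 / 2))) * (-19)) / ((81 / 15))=-1235 / 729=-1.69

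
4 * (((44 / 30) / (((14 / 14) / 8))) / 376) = 88 / 705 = 0.12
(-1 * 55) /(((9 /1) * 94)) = -55 /846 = -0.07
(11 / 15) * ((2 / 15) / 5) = 22 / 1125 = 0.02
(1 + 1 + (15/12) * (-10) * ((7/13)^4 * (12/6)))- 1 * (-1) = 0.90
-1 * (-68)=68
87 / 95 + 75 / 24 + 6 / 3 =4591 / 760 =6.04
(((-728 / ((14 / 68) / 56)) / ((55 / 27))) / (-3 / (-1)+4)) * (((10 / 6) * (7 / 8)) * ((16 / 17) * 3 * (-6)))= 3773952 / 11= 343086.55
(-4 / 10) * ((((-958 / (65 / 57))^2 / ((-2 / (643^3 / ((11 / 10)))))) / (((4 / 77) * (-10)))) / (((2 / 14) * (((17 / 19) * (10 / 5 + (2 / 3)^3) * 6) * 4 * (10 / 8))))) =-1660526639793615703977 / 222657500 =-7457761987777.71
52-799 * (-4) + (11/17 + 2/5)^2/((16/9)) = 375540089/115600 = 3248.62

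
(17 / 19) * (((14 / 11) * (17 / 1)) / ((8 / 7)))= 14161 / 836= 16.94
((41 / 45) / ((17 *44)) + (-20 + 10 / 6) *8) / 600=-4936759 / 20196000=-0.24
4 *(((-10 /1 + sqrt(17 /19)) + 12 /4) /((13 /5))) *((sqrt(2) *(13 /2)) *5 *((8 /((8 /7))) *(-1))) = 350 *sqrt(2) *(133-sqrt(323)) /19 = 2996.62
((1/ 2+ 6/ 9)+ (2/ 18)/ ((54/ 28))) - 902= -437777/ 486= -900.78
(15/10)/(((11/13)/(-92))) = -1794/11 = -163.09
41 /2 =20.50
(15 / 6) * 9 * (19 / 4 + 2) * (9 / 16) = 10935 / 128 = 85.43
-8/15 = -0.53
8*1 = 8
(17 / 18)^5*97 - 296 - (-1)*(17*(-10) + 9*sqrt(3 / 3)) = -725806447 / 1889568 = -384.11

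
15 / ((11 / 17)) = 255 / 11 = 23.18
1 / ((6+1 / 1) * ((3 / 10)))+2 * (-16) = -31.52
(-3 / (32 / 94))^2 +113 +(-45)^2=567209 / 256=2215.66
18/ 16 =9/ 8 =1.12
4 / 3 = 1.33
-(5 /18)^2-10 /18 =-205 /324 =-0.63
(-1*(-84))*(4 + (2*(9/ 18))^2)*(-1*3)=-1260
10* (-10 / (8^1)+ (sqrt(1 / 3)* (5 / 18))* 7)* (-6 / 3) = 25 -350* sqrt(3) / 27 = 2.55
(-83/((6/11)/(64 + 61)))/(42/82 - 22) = 4679125/5286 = 885.19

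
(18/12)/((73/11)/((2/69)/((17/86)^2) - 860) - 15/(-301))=659677018/18519563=35.62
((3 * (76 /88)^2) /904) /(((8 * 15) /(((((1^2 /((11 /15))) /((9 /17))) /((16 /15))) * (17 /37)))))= 521645 /22793875456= 0.00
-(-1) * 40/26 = 20/13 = 1.54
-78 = -78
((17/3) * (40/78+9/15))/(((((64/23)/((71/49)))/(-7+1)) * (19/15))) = -860591/55328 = -15.55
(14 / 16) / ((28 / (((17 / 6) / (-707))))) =-17 / 135744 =-0.00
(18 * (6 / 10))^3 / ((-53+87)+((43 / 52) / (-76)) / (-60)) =7467572736 / 201553075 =37.05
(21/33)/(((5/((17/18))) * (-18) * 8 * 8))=-119/1140480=-0.00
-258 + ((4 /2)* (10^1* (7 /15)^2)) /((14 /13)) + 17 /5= -2255 /9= -250.56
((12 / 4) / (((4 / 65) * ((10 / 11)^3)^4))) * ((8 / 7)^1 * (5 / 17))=122398706692119 / 2380000000000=51.43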